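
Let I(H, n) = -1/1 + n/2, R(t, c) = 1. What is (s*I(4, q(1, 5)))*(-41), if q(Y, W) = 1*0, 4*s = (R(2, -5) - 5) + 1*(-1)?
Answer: -205/4 ≈ -51.250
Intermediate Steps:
s = -5/4 (s = ((1 - 5) + 1*(-1))/4 = (-4 - 1)/4 = (¼)*(-5) = -5/4 ≈ -1.2500)
q(Y, W) = 0
I(H, n) = -1 + n/2 (I(H, n) = -1*1 + n*(½) = -1 + n/2)
(s*I(4, q(1, 5)))*(-41) = -5*(-1 + (½)*0)/4*(-41) = -5*(-1 + 0)/4*(-41) = -5/4*(-1)*(-41) = (5/4)*(-41) = -205/4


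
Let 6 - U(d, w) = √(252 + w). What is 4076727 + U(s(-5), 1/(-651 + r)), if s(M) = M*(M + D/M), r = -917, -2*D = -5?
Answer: 4076733 - √790270/56 ≈ 4.0767e+6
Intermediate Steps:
D = 5/2 (D = -½*(-5) = 5/2 ≈ 2.5000)
s(M) = M*(M + 5/(2*M))
U(d, w) = 6 - √(252 + w)
4076727 + U(s(-5), 1/(-651 + r)) = 4076727 + (6 - √(252 + 1/(-651 - 917))) = 4076727 + (6 - √(252 + 1/(-1568))) = 4076727 + (6 - √(252 - 1/1568)) = 4076727 + (6 - √(395135/1568)) = 4076727 + (6 - √790270/56) = 4076733 - √790270/56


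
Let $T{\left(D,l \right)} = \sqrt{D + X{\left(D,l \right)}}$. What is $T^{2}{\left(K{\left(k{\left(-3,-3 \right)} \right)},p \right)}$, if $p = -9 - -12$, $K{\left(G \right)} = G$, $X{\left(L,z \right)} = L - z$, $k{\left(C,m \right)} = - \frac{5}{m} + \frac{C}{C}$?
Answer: $\frac{7}{3} \approx 2.3333$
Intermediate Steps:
$k{\left(C,m \right)} = 1 - \frac{5}{m}$ ($k{\left(C,m \right)} = - \frac{5}{m} + 1 = 1 - \frac{5}{m}$)
$p = 3$ ($p = -9 + 12 = 3$)
$T{\left(D,l \right)} = \sqrt{- l + 2 D}$ ($T{\left(D,l \right)} = \sqrt{D + \left(D - l\right)} = \sqrt{- l + 2 D}$)
$T^{2}{\left(K{\left(k{\left(-3,-3 \right)} \right)},p \right)} = \left(\sqrt{\left(-1\right) 3 + 2 \frac{-5 - 3}{-3}}\right)^{2} = \left(\sqrt{-3 + 2 \left(\left(- \frac{1}{3}\right) \left(-8\right)\right)}\right)^{2} = \left(\sqrt{-3 + 2 \cdot \frac{8}{3}}\right)^{2} = \left(\sqrt{-3 + \frac{16}{3}}\right)^{2} = \left(\sqrt{\frac{7}{3}}\right)^{2} = \left(\frac{\sqrt{21}}{3}\right)^{2} = \frac{7}{3}$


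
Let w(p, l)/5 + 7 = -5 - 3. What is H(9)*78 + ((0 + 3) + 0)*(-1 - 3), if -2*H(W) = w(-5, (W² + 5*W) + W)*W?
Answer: 26313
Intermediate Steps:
w(p, l) = -75 (w(p, l) = -35 + 5*(-5 - 3) = -35 + 5*(-8) = -35 - 40 = -75)
H(W) = 75*W/2 (H(W) = -(-75)*W/2 = 75*W/2)
H(9)*78 + ((0 + 3) + 0)*(-1 - 3) = ((75/2)*9)*78 + ((0 + 3) + 0)*(-1 - 3) = (675/2)*78 + (3 + 0)*(-4) = 26325 + 3*(-4) = 26325 - 12 = 26313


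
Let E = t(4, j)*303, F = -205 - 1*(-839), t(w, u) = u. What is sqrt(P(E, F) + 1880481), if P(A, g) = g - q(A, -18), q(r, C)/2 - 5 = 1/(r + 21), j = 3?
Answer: 4*sqrt(25421370510)/465 ≈ 1371.5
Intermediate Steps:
F = 634 (F = -205 + 839 = 634)
q(r, C) = 10 + 2/(21 + r) (q(r, C) = 10 + 2/(r + 21) = 10 + 2/(21 + r))
E = 909 (E = 3*303 = 909)
P(A, g) = g - 2*(106 + 5*A)/(21 + A)
sqrt(P(E, F) + 1880481) = sqrt((-212 - 10*909 + 634*(21 + 909))/(21 + 909) + 1880481) = sqrt((-212 - 9090 + 634*930)/930 + 1880481) = sqrt((-212 - 9090 + 589620)/930 + 1880481) = sqrt((1/930)*580318 + 1880481) = sqrt(290159/465 + 1880481) = sqrt(874713824/465) = 4*sqrt(25421370510)/465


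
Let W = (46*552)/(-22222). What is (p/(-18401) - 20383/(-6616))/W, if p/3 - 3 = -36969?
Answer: -535631721407/67201040832 ≈ -7.9706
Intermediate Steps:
p = -110898 (p = 9 + 3*(-36969) = 9 - 110907 = -110898)
W = -12696/11111 (W = 25392*(-1/22222) = -12696/11111 ≈ -1.1427)
(p/(-18401) - 20383/(-6616))/W = (-110898/(-18401) - 20383/(-6616))/(-12696/11111) = (-110898*(-1/18401) - 20383*(-1/6616))*(-11111/12696) = (110898/18401 + 20383/6616)*(-11111/12696) = (1108768751/121741016)*(-11111/12696) = -535631721407/67201040832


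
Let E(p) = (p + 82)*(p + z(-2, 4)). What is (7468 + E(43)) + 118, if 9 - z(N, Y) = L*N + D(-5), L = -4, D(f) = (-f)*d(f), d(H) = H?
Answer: 16211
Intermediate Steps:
D(f) = -f² (D(f) = (-f)*f = -f²)
z(N, Y) = 34 + 4*N (z(N, Y) = 9 - (-4*N - 1*(-5)²) = 9 - (-4*N - 1*25) = 9 - (-4*N - 25) = 9 - (-25 - 4*N) = 9 + (25 + 4*N) = 34 + 4*N)
E(p) = (26 + p)*(82 + p) (E(p) = (p + 82)*(p + (34 + 4*(-2))) = (82 + p)*(p + (34 - 8)) = (82 + p)*(p + 26) = (82 + p)*(26 + p) = (26 + p)*(82 + p))
(7468 + E(43)) + 118 = (7468 + (2132 + 43² + 108*43)) + 118 = (7468 + (2132 + 1849 + 4644)) + 118 = (7468 + 8625) + 118 = 16093 + 118 = 16211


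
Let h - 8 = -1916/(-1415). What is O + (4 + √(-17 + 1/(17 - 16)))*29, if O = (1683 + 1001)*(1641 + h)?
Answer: 6267977824/1415 + 116*I ≈ 4.4297e+6 + 116.0*I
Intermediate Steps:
h = 13236/1415 (h = 8 - 1916/(-1415) = 8 - 1916*(-1/1415) = 8 + 1916/1415 = 13236/1415 ≈ 9.3541)
O = 6267813684/1415 (O = (1683 + 1001)*(1641 + 13236/1415) = 2684*(2335251/1415) = 6267813684/1415 ≈ 4.4296e+6)
O + (4 + √(-17 + 1/(17 - 16)))*29 = 6267813684/1415 + (4 + √(-17 + 1/(17 - 16)))*29 = 6267813684/1415 + (4 + √(-17 + 1/1))*29 = 6267813684/1415 + (4 + √(-17 + 1))*29 = 6267813684/1415 + (4 + √(-16))*29 = 6267813684/1415 + (4 + 4*I)*29 = 6267813684/1415 + (116 + 116*I) = 6267977824/1415 + 116*I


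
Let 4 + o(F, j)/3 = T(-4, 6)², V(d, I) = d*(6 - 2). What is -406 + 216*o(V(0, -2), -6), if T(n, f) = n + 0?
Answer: 7370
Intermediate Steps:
V(d, I) = 4*d (V(d, I) = d*4 = 4*d)
T(n, f) = n
o(F, j) = 36 (o(F, j) = -12 + 3*(-4)² = -12 + 3*16 = -12 + 48 = 36)
-406 + 216*o(V(0, -2), -6) = -406 + 216*36 = -406 + 7776 = 7370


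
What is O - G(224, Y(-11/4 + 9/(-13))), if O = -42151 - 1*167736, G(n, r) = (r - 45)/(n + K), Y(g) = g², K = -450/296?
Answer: -4671798375681/22258652 ≈ -2.0989e+5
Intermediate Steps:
K = -225/148 (K = -450*1/296 = -225/148 ≈ -1.5203)
G(n, r) = (-45 + r)/(-225/148 + n) (G(n, r) = (r - 45)/(n - 225/148) = (-45 + r)/(-225/148 + n))
O = -209887 (O = -42151 - 167736 = -209887)
O - G(224, Y(-11/4 + 9/(-13))) = -209887 - 148*(-45 + (-11/4 + 9/(-13))²)/(-225 + 148*224) = -209887 - 148*(-45 + (-11*¼ + 9*(-1/13))²)/(-225 + 33152) = -209887 - 148*(-45 + (-11/4 - 9/13)²)/32927 = -209887 - 148*(-45 + (-179/52)²)/32927 = -209887 - 148*(-45 + 32041/2704)/32927 = -209887 - 148*(-89639)/(32927*2704) = -209887 - 1*(-3316643/22258652) = -209887 + 3316643/22258652 = -4671798375681/22258652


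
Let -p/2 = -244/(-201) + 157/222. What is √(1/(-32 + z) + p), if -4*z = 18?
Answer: I*√126728113661/180967 ≈ 1.9671*I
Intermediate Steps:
z = -9/2 (z = -¼*18 = -9/2 ≈ -4.5000)
p = -9525/2479 (p = -2*(-244/(-201) + 157/222) = -2*(-244*(-1/201) + 157*(1/222)) = -2*(244/201 + 157/222) = -2*9525/4958 = -9525/2479 ≈ -3.8423)
√(1/(-32 + z) + p) = √(1/(-32 - 9/2) - 9525/2479) = √(1/(-73/2) - 9525/2479) = √(-2/73 - 9525/2479) = √(-700283/180967) = I*√126728113661/180967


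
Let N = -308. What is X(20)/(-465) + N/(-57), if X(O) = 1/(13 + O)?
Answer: 1575401/291555 ≈ 5.4034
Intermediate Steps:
X(20)/(-465) + N/(-57) = 1/((13 + 20)*(-465)) - 308/(-57) = -1/465/33 - 308*(-1/57) = (1/33)*(-1/465) + 308/57 = -1/15345 + 308/57 = 1575401/291555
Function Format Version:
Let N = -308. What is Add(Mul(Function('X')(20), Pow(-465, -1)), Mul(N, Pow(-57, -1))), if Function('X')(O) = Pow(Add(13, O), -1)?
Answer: Rational(1575401, 291555) ≈ 5.4034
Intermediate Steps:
Add(Mul(Function('X')(20), Pow(-465, -1)), Mul(N, Pow(-57, -1))) = Add(Mul(Pow(Add(13, 20), -1), Pow(-465, -1)), Mul(-308, Pow(-57, -1))) = Add(Mul(Pow(33, -1), Rational(-1, 465)), Mul(-308, Rational(-1, 57))) = Add(Mul(Rational(1, 33), Rational(-1, 465)), Rational(308, 57)) = Add(Rational(-1, 15345), Rational(308, 57)) = Rational(1575401, 291555)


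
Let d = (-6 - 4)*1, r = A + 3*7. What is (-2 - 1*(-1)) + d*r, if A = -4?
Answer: -171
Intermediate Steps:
r = 17 (r = -4 + 3*7 = -4 + 21 = 17)
d = -10 (d = -10*1 = -10)
(-2 - 1*(-1)) + d*r = (-2 - 1*(-1)) - 10*17 = (-2 + 1) - 170 = -1 - 170 = -171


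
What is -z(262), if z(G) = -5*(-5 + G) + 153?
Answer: 1132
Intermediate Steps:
z(G) = 178 - 5*G (z(G) = (25 - 5*G) + 153 = 178 - 5*G)
-z(262) = -(178 - 5*262) = -(178 - 1310) = -1*(-1132) = 1132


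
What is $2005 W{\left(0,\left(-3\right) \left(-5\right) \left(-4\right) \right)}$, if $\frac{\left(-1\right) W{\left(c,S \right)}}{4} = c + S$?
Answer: $481200$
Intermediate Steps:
$W{\left(c,S \right)} = - 4 S - 4 c$ ($W{\left(c,S \right)} = - 4 \left(c + S\right) = - 4 \left(S + c\right) = - 4 S - 4 c$)
$2005 W{\left(0,\left(-3\right) \left(-5\right) \left(-4\right) \right)} = 2005 \left(- 4 \left(-3\right) \left(-5\right) \left(-4\right) - 0\right) = 2005 \left(- 4 \cdot 15 \left(-4\right) + 0\right) = 2005 \left(\left(-4\right) \left(-60\right) + 0\right) = 2005 \left(240 + 0\right) = 2005 \cdot 240 = 481200$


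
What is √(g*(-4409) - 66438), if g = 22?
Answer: 2*I*√40859 ≈ 404.27*I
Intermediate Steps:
√(g*(-4409) - 66438) = √(22*(-4409) - 66438) = √(-96998 - 66438) = √(-163436) = 2*I*√40859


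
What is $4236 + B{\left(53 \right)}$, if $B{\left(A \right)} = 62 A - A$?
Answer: $7469$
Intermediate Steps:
$B{\left(A \right)} = 61 A$
$4236 + B{\left(53 \right)} = 4236 + 61 \cdot 53 = 4236 + 3233 = 7469$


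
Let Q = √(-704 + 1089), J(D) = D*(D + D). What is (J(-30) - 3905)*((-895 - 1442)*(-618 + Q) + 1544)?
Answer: -3043430050 + 4919385*√385 ≈ -2.9469e+9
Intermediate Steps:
J(D) = 2*D² (J(D) = D*(2*D) = 2*D²)
Q = √385 ≈ 19.621
(J(-30) - 3905)*((-895 - 1442)*(-618 + Q) + 1544) = (2*(-30)² - 3905)*((-895 - 1442)*(-618 + √385) + 1544) = (2*900 - 3905)*(-2337*(-618 + √385) + 1544) = (1800 - 3905)*((1444266 - 2337*√385) + 1544) = -2105*(1445810 - 2337*√385) = -3043430050 + 4919385*√385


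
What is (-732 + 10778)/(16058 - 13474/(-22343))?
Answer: 112228889/179398684 ≈ 0.62558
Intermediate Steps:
(-732 + 10778)/(16058 - 13474/(-22343)) = 10046/(16058 - 13474*(-1/22343)) = 10046/(16058 + 13474/22343) = 10046/(358797368/22343) = 10046*(22343/358797368) = 112228889/179398684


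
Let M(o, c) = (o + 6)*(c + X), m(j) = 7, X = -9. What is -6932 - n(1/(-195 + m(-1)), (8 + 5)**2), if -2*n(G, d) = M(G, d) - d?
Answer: -614471/94 ≈ -6536.9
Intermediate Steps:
M(o, c) = (-9 + c)*(6 + o) (M(o, c) = (o + 6)*(c - 9) = (6 + o)*(-9 + c) = (-9 + c)*(6 + o))
n(G, d) = 27 - 5*d/2 + 9*G/2 - G*d/2 (n(G, d) = -((-54 - 9*G + 6*d + d*G) - d)/2 = -((-54 - 9*G + 6*d + G*d) - d)/2 = -(-54 - 9*G + 5*d + G*d)/2 = 27 - 5*d/2 + 9*G/2 - G*d/2)
-6932 - n(1/(-195 + m(-1)), (8 + 5)**2) = -6932 - (27 - 5*(8 + 5)**2/2 + 9/(2*(-195 + 7)) - (8 + 5)**2/(2*(-195 + 7))) = -6932 - (27 - 5/2*13**2 + (9/2)/(-188) - 1/2*13**2/(-188)) = -6932 - (27 - 5/2*169 + (9/2)*(-1/188) - 1/2*(-1/188)*169) = -6932 - (27 - 845/2 - 9/376 + 169/376) = -6932 - 1*(-37137/94) = -6932 + 37137/94 = -614471/94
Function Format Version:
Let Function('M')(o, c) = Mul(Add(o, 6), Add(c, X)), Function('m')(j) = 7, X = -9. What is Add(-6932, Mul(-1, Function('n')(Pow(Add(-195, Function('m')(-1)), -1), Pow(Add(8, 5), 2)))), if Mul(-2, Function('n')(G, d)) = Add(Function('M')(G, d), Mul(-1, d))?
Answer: Rational(-614471, 94) ≈ -6536.9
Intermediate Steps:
Function('M')(o, c) = Mul(Add(-9, c), Add(6, o)) (Function('M')(o, c) = Mul(Add(o, 6), Add(c, -9)) = Mul(Add(6, o), Add(-9, c)) = Mul(Add(-9, c), Add(6, o)))
Function('n')(G, d) = Add(27, Mul(Rational(-5, 2), d), Mul(Rational(9, 2), G), Mul(Rational(-1, 2), G, d)) (Function('n')(G, d) = Mul(Rational(-1, 2), Add(Add(-54, Mul(-9, G), Mul(6, d), Mul(d, G)), Mul(-1, d))) = Mul(Rational(-1, 2), Add(Add(-54, Mul(-9, G), Mul(6, d), Mul(G, d)), Mul(-1, d))) = Mul(Rational(-1, 2), Add(-54, Mul(-9, G), Mul(5, d), Mul(G, d))) = Add(27, Mul(Rational(-5, 2), d), Mul(Rational(9, 2), G), Mul(Rational(-1, 2), G, d)))
Add(-6932, Mul(-1, Function('n')(Pow(Add(-195, Function('m')(-1)), -1), Pow(Add(8, 5), 2)))) = Add(-6932, Mul(-1, Add(27, Mul(Rational(-5, 2), Pow(Add(8, 5), 2)), Mul(Rational(9, 2), Pow(Add(-195, 7), -1)), Mul(Rational(-1, 2), Pow(Add(-195, 7), -1), Pow(Add(8, 5), 2))))) = Add(-6932, Mul(-1, Add(27, Mul(Rational(-5, 2), Pow(13, 2)), Mul(Rational(9, 2), Pow(-188, -1)), Mul(Rational(-1, 2), Pow(-188, -1), Pow(13, 2))))) = Add(-6932, Mul(-1, Add(27, Mul(Rational(-5, 2), 169), Mul(Rational(9, 2), Rational(-1, 188)), Mul(Rational(-1, 2), Rational(-1, 188), 169)))) = Add(-6932, Mul(-1, Add(27, Rational(-845, 2), Rational(-9, 376), Rational(169, 376)))) = Add(-6932, Mul(-1, Rational(-37137, 94))) = Add(-6932, Rational(37137, 94)) = Rational(-614471, 94)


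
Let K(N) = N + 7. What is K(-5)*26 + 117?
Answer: 169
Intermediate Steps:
K(N) = 7 + N
K(-5)*26 + 117 = (7 - 5)*26 + 117 = 2*26 + 117 = 52 + 117 = 169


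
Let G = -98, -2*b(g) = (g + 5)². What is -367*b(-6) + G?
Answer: 171/2 ≈ 85.500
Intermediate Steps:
b(g) = -(5 + g)²/2 (b(g) = -(g + 5)²/2 = -(5 + g)²/2)
-367*b(-6) + G = -(-367)*(5 - 6)²/2 - 98 = -(-367)*(-1)²/2 - 98 = -(-367)/2 - 98 = -367*(-½) - 98 = 367/2 - 98 = 171/2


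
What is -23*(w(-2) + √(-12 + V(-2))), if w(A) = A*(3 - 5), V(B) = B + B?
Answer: -92 - 92*I ≈ -92.0 - 92.0*I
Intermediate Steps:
V(B) = 2*B
w(A) = -2*A (w(A) = A*(-2) = -2*A)
-23*(w(-2) + √(-12 + V(-2))) = -23*(-2*(-2) + √(-12 + 2*(-2))) = -23*(4 + √(-12 - 4)) = -23*(4 + √(-16)) = -23*(4 + 4*I) = -92 - 92*I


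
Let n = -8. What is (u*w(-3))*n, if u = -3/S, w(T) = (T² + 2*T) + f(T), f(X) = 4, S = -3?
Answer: -56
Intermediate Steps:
w(T) = 4 + T² + 2*T (w(T) = (T² + 2*T) + 4 = 4 + T² + 2*T)
u = 1 (u = -3/(-3) = -3*(-⅓) = 1)
(u*w(-3))*n = (1*(4 + (-3)² + 2*(-3)))*(-8) = (1*(4 + 9 - 6))*(-8) = (1*7)*(-8) = 7*(-8) = -56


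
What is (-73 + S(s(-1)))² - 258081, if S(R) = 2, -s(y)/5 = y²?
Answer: -253040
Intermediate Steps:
s(y) = -5*y²
(-73 + S(s(-1)))² - 258081 = (-73 + 2)² - 258081 = (-71)² - 258081 = 5041 - 258081 = -253040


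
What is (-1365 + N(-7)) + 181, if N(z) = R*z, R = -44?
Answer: -876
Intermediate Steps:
N(z) = -44*z
(-1365 + N(-7)) + 181 = (-1365 - 44*(-7)) + 181 = (-1365 + 308) + 181 = -1057 + 181 = -876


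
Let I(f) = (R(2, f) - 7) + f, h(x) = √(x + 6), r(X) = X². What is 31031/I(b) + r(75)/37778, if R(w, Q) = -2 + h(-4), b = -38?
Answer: -55085174171/83376046 - 31031*√2/2207 ≈ -680.57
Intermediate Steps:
h(x) = √(6 + x)
R(w, Q) = -2 + √2 (R(w, Q) = -2 + √(6 - 4) = -2 + √2)
I(f) = -9 + f + √2 (I(f) = ((-2 + √2) - 7) + f = (-9 + √2) + f = -9 + f + √2)
31031/I(b) + r(75)/37778 = 31031/(-9 - 38 + √2) + 75²/37778 = 31031/(-47 + √2) + 5625*(1/37778) = 31031/(-47 + √2) + 5625/37778 = 5625/37778 + 31031/(-47 + √2)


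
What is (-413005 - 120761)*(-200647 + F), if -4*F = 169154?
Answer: 129670710093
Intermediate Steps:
F = -84577/2 (F = -¼*169154 = -84577/2 ≈ -42289.)
(-413005 - 120761)*(-200647 + F) = (-413005 - 120761)*(-200647 - 84577/2) = -533766*(-485871/2) = 129670710093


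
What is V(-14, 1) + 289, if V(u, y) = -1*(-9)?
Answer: 298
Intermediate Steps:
V(u, y) = 9
V(-14, 1) + 289 = 9 + 289 = 298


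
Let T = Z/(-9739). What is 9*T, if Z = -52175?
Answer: 469575/9739 ≈ 48.216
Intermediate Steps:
T = 52175/9739 (T = -52175/(-9739) = -52175*(-1/9739) = 52175/9739 ≈ 5.3573)
9*T = 9*(52175/9739) = 469575/9739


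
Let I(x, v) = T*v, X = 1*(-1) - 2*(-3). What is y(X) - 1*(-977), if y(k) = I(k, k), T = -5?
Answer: 952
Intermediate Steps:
X = 5 (X = -1 + 6 = 5)
I(x, v) = -5*v
y(k) = -5*k
y(X) - 1*(-977) = -5*5 - 1*(-977) = -25 + 977 = 952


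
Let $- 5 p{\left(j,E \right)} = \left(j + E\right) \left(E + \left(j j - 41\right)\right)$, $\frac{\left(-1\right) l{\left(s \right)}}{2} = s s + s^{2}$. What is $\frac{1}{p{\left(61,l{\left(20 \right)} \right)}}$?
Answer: $\frac{1}{640224} \approx 1.562 \cdot 10^{-6}$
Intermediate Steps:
$l{\left(s \right)} = - 4 s^{2}$ ($l{\left(s \right)} = - 2 \left(s s + s^{2}\right) = - 2 \left(s^{2} + s^{2}\right) = - 2 \cdot 2 s^{2} = - 4 s^{2}$)
$p{\left(j,E \right)} = - \frac{\left(E + j\right) \left(-41 + E + j^{2}\right)}{5}$ ($p{\left(j,E \right)} = - \frac{\left(j + E\right) \left(E + \left(j j - 41\right)\right)}{5} = - \frac{\left(E + j\right) \left(E + \left(j^{2} - 41\right)\right)}{5} = - \frac{\left(E + j\right) \left(E + \left(-41 + j^{2}\right)\right)}{5} = - \frac{\left(E + j\right) \left(-41 + E + j^{2}\right)}{5}$)
$\frac{1}{p{\left(61,l{\left(20 \right)} \right)}} = \frac{1}{- \frac{\left(- 4 \cdot 20^{2}\right)^{2}}{5} - \frac{61^{3}}{5} + \frac{41 \left(- 4 \cdot 20^{2}\right)}{5} + \frac{41}{5} \cdot 61 - \frac{1}{5} \left(- 4 \cdot 20^{2}\right) 61 - \frac{- 4 \cdot 20^{2} \cdot 61^{2}}{5}} = \frac{1}{- \frac{\left(\left(-4\right) 400\right)^{2}}{5} - \frac{226981}{5} + \frac{41 \left(\left(-4\right) 400\right)}{5} + \frac{2501}{5} - \frac{1}{5} \left(\left(-4\right) 400\right) 61 - \frac{1}{5} \left(\left(-4\right) 400\right) 3721} = \frac{1}{- \frac{\left(-1600\right)^{2}}{5} - \frac{226981}{5} + \frac{41}{5} \left(-1600\right) + \frac{2501}{5} - \left(-320\right) 61 - \left(-320\right) 3721} = \frac{1}{\left(- \frac{1}{5}\right) 2560000 - \frac{226981}{5} - 13120 + \frac{2501}{5} + 19520 + 1190720} = \frac{1}{-512000 - \frac{226981}{5} - 13120 + \frac{2501}{5} + 19520 + 1190720} = \frac{1}{640224}$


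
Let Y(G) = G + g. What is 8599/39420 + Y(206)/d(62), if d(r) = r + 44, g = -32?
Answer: 3885287/2089260 ≈ 1.8596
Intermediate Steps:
Y(G) = -32 + G (Y(G) = G - 32 = -32 + G)
d(r) = 44 + r
8599/39420 + Y(206)/d(62) = 8599/39420 + (-32 + 206)/(44 + 62) = 8599*(1/39420) + 174/106 = 8599/39420 + 174*(1/106) = 8599/39420 + 87/53 = 3885287/2089260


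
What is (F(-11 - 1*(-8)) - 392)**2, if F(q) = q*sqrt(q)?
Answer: 153637 + 2352*I*sqrt(3) ≈ 1.5364e+5 + 4073.8*I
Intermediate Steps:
F(q) = q**(3/2)
(F(-11 - 1*(-8)) - 392)**2 = ((-11 - 1*(-8))**(3/2) - 392)**2 = ((-11 + 8)**(3/2) - 392)**2 = ((-3)**(3/2) - 392)**2 = (-3*I*sqrt(3) - 392)**2 = (-392 - 3*I*sqrt(3))**2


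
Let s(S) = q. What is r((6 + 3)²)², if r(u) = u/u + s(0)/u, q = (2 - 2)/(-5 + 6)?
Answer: 1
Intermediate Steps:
q = 0 (q = 0/1 = 0*1 = 0)
s(S) = 0
r(u) = 1 (r(u) = u/u + 0/u = 1 + 0 = 1)
r((6 + 3)²)² = 1² = 1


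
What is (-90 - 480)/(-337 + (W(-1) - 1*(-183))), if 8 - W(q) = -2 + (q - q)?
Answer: 95/24 ≈ 3.9583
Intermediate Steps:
W(q) = 10 (W(q) = 8 - (-2 + (q - q)) = 8 - (-2 + 0) = 8 - 1*(-2) = 8 + 2 = 10)
(-90 - 480)/(-337 + (W(-1) - 1*(-183))) = (-90 - 480)/(-337 + (10 - 1*(-183))) = -570/(-337 + (10 + 183)) = -570/(-337 + 193) = -570/(-144) = -570*(-1/144) = 95/24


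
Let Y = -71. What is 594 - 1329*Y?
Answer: 94953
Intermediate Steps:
594 - 1329*Y = 594 - 1329*(-71) = 594 + 94359 = 94953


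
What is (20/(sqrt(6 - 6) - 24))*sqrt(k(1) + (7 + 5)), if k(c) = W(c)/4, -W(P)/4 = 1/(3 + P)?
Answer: -5*sqrt(47)/12 ≈ -2.8565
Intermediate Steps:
W(P) = -4/(3 + P)
k(c) = -1/(3 + c) (k(c) = -4/(3 + c)/4 = -4/(3 + c)*(1/4) = -1/(3 + c))
(20/(sqrt(6 - 6) - 24))*sqrt(k(1) + (7 + 5)) = (20/(sqrt(6 - 6) - 24))*sqrt(-1/(3 + 1) + (7 + 5)) = (20/(sqrt(0) - 24))*sqrt(-1/4 + 12) = (20/(0 - 24))*sqrt(-1*1/4 + 12) = (20/(-24))*sqrt(-1/4 + 12) = (-1/24*20)*sqrt(47/4) = -5*sqrt(47)/12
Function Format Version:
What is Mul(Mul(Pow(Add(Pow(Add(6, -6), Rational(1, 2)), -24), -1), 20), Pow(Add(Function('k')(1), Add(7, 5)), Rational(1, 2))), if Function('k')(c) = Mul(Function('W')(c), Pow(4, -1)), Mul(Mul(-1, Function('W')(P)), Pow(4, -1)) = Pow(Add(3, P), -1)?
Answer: Mul(Rational(-5, 12), Pow(47, Rational(1, 2))) ≈ -2.8565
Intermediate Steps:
Function('W')(P) = Mul(-4, Pow(Add(3, P), -1))
Function('k')(c) = Mul(-1, Pow(Add(3, c), -1)) (Function('k')(c) = Mul(Mul(-4, Pow(Add(3, c), -1)), Pow(4, -1)) = Mul(Mul(-4, Pow(Add(3, c), -1)), Rational(1, 4)) = Mul(-1, Pow(Add(3, c), -1)))
Mul(Mul(Pow(Add(Pow(Add(6, -6), Rational(1, 2)), -24), -1), 20), Pow(Add(Function('k')(1), Add(7, 5)), Rational(1, 2))) = Mul(Mul(Pow(Add(Pow(Add(6, -6), Rational(1, 2)), -24), -1), 20), Pow(Add(Mul(-1, Pow(Add(3, 1), -1)), Add(7, 5)), Rational(1, 2))) = Mul(Mul(Pow(Add(Pow(0, Rational(1, 2)), -24), -1), 20), Pow(Add(Mul(-1, Pow(4, -1)), 12), Rational(1, 2))) = Mul(Mul(Pow(Add(0, -24), -1), 20), Pow(Add(Mul(-1, Rational(1, 4)), 12), Rational(1, 2))) = Mul(Mul(Pow(-24, -1), 20), Pow(Add(Rational(-1, 4), 12), Rational(1, 2))) = Mul(Mul(Rational(-1, 24), 20), Pow(Rational(47, 4), Rational(1, 2))) = Mul(Rational(-5, 6), Mul(Rational(1, 2), Pow(47, Rational(1, 2)))) = Mul(Rational(-5, 12), Pow(47, Rational(1, 2)))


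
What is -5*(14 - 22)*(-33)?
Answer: -1320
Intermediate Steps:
-5*(14 - 22)*(-33) = -5*(-8)*(-33) = 40*(-33) = -1320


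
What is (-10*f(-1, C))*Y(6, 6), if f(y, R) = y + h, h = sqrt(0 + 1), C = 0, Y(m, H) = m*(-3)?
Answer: 0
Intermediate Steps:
Y(m, H) = -3*m
h = 1 (h = sqrt(1) = 1)
f(y, R) = 1 + y (f(y, R) = y + 1 = 1 + y)
(-10*f(-1, C))*Y(6, 6) = (-10*(1 - 1))*(-3*6) = -10*0*(-18) = 0*(-18) = 0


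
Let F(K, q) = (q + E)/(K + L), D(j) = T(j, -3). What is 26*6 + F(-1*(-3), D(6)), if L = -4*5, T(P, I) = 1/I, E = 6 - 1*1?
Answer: 7942/51 ≈ 155.73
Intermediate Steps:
E = 5 (E = 6 - 1 = 5)
D(j) = -1/3 (D(j) = 1/(-3) = -1/3)
L = -20
F(K, q) = (5 + q)/(-20 + K) (F(K, q) = (q + 5)/(K - 20) = (5 + q)/(-20 + K))
26*6 + F(-1*(-3), D(6)) = 26*6 + (5 - 1/3)/(-20 - 1*(-3)) = 156 + (14/3)/(-20 + 3) = 156 + (14/3)/(-17) = 156 - 1/17*14/3 = 156 - 14/51 = 7942/51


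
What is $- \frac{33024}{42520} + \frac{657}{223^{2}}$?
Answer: $- \frac{201789357}{264309635} \approx -0.76346$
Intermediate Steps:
$- \frac{33024}{42520} + \frac{657}{223^{2}} = \left(-33024\right) \frac{1}{42520} + \frac{657}{49729} = - \frac{4128}{5315} + 657 \cdot \frac{1}{49729} = - \frac{4128}{5315} + \frac{657}{49729} = - \frac{201789357}{264309635}$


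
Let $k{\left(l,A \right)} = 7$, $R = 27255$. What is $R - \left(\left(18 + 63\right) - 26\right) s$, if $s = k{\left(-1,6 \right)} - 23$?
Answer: $28135$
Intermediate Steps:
$s = -16$ ($s = 7 - 23 = -16$)
$R - \left(\left(18 + 63\right) - 26\right) s = 27255 - \left(\left(18 + 63\right) - 26\right) \left(-16\right) = 27255 - \left(81 - 26\right) \left(-16\right) = 27255 - 55 \left(-16\right) = 27255 - -880 = 27255 + 880 = 28135$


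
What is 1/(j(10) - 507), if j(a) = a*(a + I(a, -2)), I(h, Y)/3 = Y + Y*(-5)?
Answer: -1/167 ≈ -0.0059880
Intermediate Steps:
I(h, Y) = -12*Y (I(h, Y) = 3*(Y + Y*(-5)) = 3*(Y - 5*Y) = 3*(-4*Y) = -12*Y)
j(a) = a*(24 + a) (j(a) = a*(a - 12*(-2)) = a*(a + 24) = a*(24 + a))
1/(j(10) - 507) = 1/(10*(24 + 10) - 507) = 1/(10*34 - 507) = 1/(340 - 507) = 1/(-167) = -1/167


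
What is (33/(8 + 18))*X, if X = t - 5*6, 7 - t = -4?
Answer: -627/26 ≈ -24.115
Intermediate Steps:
t = 11 (t = 7 - 1*(-4) = 7 + 4 = 11)
X = -19 (X = 11 - 5*6 = 11 - 30 = -19)
(33/(8 + 18))*X = (33/(8 + 18))*(-19) = (33/26)*(-19) = -627/26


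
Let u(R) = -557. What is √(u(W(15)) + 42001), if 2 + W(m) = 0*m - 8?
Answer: 2*√10361 ≈ 203.58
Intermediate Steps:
W(m) = -10 (W(m) = -2 + (0*m - 8) = -2 + (0 - 8) = -2 - 8 = -10)
√(u(W(15)) + 42001) = √(-557 + 42001) = √41444 = 2*√10361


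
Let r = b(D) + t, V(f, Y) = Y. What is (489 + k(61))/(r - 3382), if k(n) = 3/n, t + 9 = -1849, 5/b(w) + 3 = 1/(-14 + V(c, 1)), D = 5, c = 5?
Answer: -238656/2557913 ≈ -0.093301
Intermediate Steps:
b(w) = -13/8 (b(w) = 5/(-3 + 1/(-14 + 1)) = 5/(-3 + 1/(-13)) = 5/(-3 - 1/13) = 5/(-40/13) = 5*(-13/40) = -13/8)
t = -1858 (t = -9 - 1849 = -1858)
r = -14877/8 (r = -13/8 - 1858 = -14877/8 ≈ -1859.6)
(489 + k(61))/(r - 3382) = (489 + 3/61)/(-14877/8 - 3382) = (489 + 3*(1/61))/(-41933/8) = (489 + 3/61)*(-8/41933) = (29832/61)*(-8/41933) = -238656/2557913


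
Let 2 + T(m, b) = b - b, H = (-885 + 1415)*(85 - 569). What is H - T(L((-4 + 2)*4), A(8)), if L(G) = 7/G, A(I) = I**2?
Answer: -256518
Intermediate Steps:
H = -256520 (H = 530*(-484) = -256520)
T(m, b) = -2 (T(m, b) = -2 + (b - b) = -2 + 0 = -2)
H - T(L((-4 + 2)*4), A(8)) = -256520 - 1*(-2) = -256520 + 2 = -256518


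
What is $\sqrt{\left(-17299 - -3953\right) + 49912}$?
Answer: $\sqrt{36566} \approx 191.22$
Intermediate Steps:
$\sqrt{\left(-17299 - -3953\right) + 49912} = \sqrt{\left(-17299 + 3953\right) + 49912} = \sqrt{-13346 + 49912} = \sqrt{36566}$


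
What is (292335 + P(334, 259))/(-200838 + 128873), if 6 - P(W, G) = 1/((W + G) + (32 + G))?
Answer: -258429443/63617060 ≈ -4.0623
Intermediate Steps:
P(W, G) = 6 - 1/(32 + W + 2*G) (P(W, G) = 6 - 1/((W + G) + (32 + G)) = 6 - 1/((G + W) + (32 + G)) = 6 - 1/(32 + W + 2*G))
(292335 + P(334, 259))/(-200838 + 128873) = (292335 + (191 + 6*334 + 12*259)/(32 + 334 + 2*259))/(-200838 + 128873) = (292335 + (191 + 2004 + 3108)/(32 + 334 + 518))/(-71965) = (292335 + 5303/884)*(-1/71965) = (258429443/884)*(-1/71965) = -258429443/63617060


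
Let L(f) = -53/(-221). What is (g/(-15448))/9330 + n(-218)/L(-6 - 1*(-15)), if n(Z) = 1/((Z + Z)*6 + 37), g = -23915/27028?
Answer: -172182272372063/106493971158896448 ≈ -0.0016168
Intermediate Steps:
g = -23915/27028 (g = -23915*1/27028 = -23915/27028 ≈ -0.88482)
L(f) = 53/221 (L(f) = -53*(-1/221) = 53/221)
n(Z) = 1/(37 + 12*Z) (n(Z) = 1/((2*Z)*6 + 37) = 1/(12*Z + 37) = 1/(37 + 12*Z))
(g/(-15448))/9330 + n(-218)/L(-6 - 1*(-15)) = -23915/27028/(-15448)/9330 + 1/((37 + 12*(-218))*(53/221)) = -23915/27028*(-1/15448)*(1/9330) + (221/53)/(37 - 2616) = (23915/417528544)*(1/9330) + (221/53)/(-2579) = 4783/779108263104 - 1/2579*221/53 = 4783/779108263104 - 221/136687 = -172182272372063/106493971158896448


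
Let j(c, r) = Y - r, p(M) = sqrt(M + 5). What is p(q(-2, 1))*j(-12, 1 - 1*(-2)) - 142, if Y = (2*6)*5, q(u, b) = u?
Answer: -142 + 57*sqrt(3) ≈ -43.273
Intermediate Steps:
Y = 60 (Y = 12*5 = 60)
p(M) = sqrt(5 + M)
j(c, r) = 60 - r
p(q(-2, 1))*j(-12, 1 - 1*(-2)) - 142 = sqrt(5 - 2)*(60 - (1 - 1*(-2))) - 142 = sqrt(3)*(60 - (1 + 2)) - 142 = sqrt(3)*(60 - 1*3) - 142 = sqrt(3)*(60 - 3) - 142 = sqrt(3)*57 - 142 = 57*sqrt(3) - 142 = -142 + 57*sqrt(3)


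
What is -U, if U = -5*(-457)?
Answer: -2285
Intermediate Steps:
U = 2285
-U = -1*2285 = -2285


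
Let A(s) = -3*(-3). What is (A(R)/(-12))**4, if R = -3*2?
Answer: 81/256 ≈ 0.31641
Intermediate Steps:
R = -6
A(s) = 9
(A(R)/(-12))**4 = (9/(-12))**4 = (9*(-1/12))**4 = (-3/4)**4 = 81/256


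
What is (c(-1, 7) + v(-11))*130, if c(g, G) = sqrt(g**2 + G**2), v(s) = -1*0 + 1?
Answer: 130 + 650*sqrt(2) ≈ 1049.2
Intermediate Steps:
v(s) = 1 (v(s) = 0 + 1 = 1)
c(g, G) = sqrt(G**2 + g**2)
(c(-1, 7) + v(-11))*130 = (sqrt(7**2 + (-1)**2) + 1)*130 = (sqrt(49 + 1) + 1)*130 = (sqrt(50) + 1)*130 = (5*sqrt(2) + 1)*130 = (1 + 5*sqrt(2))*130 = 130 + 650*sqrt(2)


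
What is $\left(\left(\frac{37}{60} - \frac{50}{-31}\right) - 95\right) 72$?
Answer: $- \frac{1035318}{155} \approx -6679.5$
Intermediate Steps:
$\left(\left(\frac{37}{60} - \frac{50}{-31}\right) - 95\right) 72 = \left(\left(37 \cdot \frac{1}{60} - - \frac{50}{31}\right) - 95\right) 72 = \left(\left(\frac{37}{60} + \frac{50}{31}\right) - 95\right) 72 = \left(\frac{4147}{1860} - 95\right) 72 = \left(- \frac{172553}{1860}\right) 72 = - \frac{1035318}{155}$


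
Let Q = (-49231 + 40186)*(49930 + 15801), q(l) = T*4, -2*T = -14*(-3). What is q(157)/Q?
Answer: 28/198178965 ≈ 1.4129e-7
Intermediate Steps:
T = -21 (T = -(-7)*(-3) = -1/2*42 = -21)
q(l) = -84 (q(l) = -21*4 = -84)
Q = -594536895 (Q = -9045*65731 = -594536895)
q(157)/Q = -84/(-594536895) = -84*(-1/594536895) = 28/198178965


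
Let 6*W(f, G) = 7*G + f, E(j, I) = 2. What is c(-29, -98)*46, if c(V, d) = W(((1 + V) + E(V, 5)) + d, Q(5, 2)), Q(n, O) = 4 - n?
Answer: -3013/3 ≈ -1004.3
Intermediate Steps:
W(f, G) = f/6 + 7*G/6 (W(f, G) = (7*G + f)/6 = (f + 7*G)/6 = f/6 + 7*G/6)
c(V, d) = -⅔ + V/6 + d/6 (c(V, d) = (((1 + V) + 2) + d)/6 + 7*(4 - 1*5)/6 = ((3 + V) + d)/6 + 7*(4 - 5)/6 = (3 + V + d)/6 + (7/6)*(-1) = (½ + V/6 + d/6) - 7/6 = -⅔ + V/6 + d/6)
c(-29, -98)*46 = (-⅔ + (⅙)*(-29) + (⅙)*(-98))*46 = (-⅔ - 29/6 - 49/3)*46 = -131/6*46 = -3013/3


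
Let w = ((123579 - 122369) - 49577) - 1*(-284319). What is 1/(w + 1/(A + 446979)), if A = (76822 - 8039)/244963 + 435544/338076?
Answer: 9254298127186858/2183570151726697546613 ≈ 4.2382e-6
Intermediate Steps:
A = 32486511595/20704027797 (A = 68783*(1/244963) + 435544*(1/338076) = 68783/244963 + 108886/84519 = 32486511595/20704027797 ≈ 1.5691)
w = 235952 (w = (1210 - 49577) + 284319 = -48367 + 284319 = 235952)
1/(w + 1/(A + 446979)) = 1/(235952 + 1/(32486511595/20704027797 + 446979)) = 1/(235952 + 1/(9254298127186858/20704027797)) = 1/(235952 + 20704027797/9254298127186858) = 1/(2183570151726697546613/9254298127186858) = 9254298127186858/2183570151726697546613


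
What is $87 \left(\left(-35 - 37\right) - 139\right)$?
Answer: $-18357$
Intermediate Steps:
$87 \left(\left(-35 - 37\right) - 139\right) = 87 \left(-72 - 139\right) = 87 \left(-211\right) = -18357$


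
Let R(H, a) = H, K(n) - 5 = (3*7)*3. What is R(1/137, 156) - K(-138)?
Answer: -9315/137 ≈ -67.993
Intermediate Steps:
K(n) = 68 (K(n) = 5 + (3*7)*3 = 5 + 21*3 = 5 + 63 = 68)
R(1/137, 156) - K(-138) = 1/137 - 1*68 = 1/137 - 68 = -9315/137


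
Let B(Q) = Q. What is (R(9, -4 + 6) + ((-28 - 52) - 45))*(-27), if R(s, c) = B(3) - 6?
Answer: 3456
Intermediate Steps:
R(s, c) = -3 (R(s, c) = 3 - 6 = -3)
(R(9, -4 + 6) + ((-28 - 52) - 45))*(-27) = (-3 + ((-28 - 52) - 45))*(-27) = (-3 + (-80 - 45))*(-27) = (-3 - 125)*(-27) = -128*(-27) = 3456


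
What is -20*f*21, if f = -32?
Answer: 13440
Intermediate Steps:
-20*f*21 = -20*(-32)*21 = 640*21 = 13440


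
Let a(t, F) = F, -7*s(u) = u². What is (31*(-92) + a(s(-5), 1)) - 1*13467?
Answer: -16318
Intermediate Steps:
s(u) = -u²/7
(31*(-92) + a(s(-5), 1)) - 1*13467 = (31*(-92) + 1) - 1*13467 = (-2852 + 1) - 13467 = -2851 - 13467 = -16318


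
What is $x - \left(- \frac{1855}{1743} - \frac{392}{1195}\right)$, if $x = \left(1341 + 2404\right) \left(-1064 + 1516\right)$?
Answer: $\frac{503683664983}{297555} \approx 1.6927 \cdot 10^{6}$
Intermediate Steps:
$x = 1692740$ ($x = 3745 \cdot 452 = 1692740$)
$x - \left(- \frac{1855}{1743} - \frac{392}{1195}\right) = 1692740 - \left(- \frac{1855}{1743} - \frac{392}{1195}\right) = 1692740 - \left(\left(-1855\right) \frac{1}{1743} - \frac{392}{1195}\right) = 1692740 - \left(- \frac{265}{249} - \frac{392}{1195}\right) = 1692740 - - \frac{414283}{297555} = 1692740 + \frac{414283}{297555} = \frac{503683664983}{297555}$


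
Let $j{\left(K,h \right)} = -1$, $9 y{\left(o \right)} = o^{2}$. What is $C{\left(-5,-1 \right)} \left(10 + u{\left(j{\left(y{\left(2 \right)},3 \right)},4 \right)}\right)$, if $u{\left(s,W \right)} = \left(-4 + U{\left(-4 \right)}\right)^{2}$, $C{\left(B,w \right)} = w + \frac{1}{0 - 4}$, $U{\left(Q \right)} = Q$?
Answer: $- \frac{185}{2} \approx -92.5$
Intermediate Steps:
$y{\left(o \right)} = \frac{o^{2}}{9}$
$C{\left(B,w \right)} = - \frac{1}{4} + w$ ($C{\left(B,w \right)} = w + \frac{1}{-4} = w - \frac{1}{4} = - \frac{1}{4} + w$)
$u{\left(s,W \right)} = 64$ ($u{\left(s,W \right)} = \left(-4 - 4\right)^{2} = \left(-8\right)^{2} = 64$)
$C{\left(-5,-1 \right)} \left(10 + u{\left(j{\left(y{\left(2 \right)},3 \right)},4 \right)}\right) = \left(- \frac{1}{4} - 1\right) \left(10 + 64\right) = \left(- \frac{5}{4}\right) 74 = - \frac{185}{2}$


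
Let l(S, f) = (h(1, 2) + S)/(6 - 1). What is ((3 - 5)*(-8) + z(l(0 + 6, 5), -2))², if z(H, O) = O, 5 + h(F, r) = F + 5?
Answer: 196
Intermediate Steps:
h(F, r) = F (h(F, r) = -5 + (F + 5) = -5 + (5 + F) = F)
l(S, f) = ⅕ + S/5 (l(S, f) = (1 + S)/(6 - 1) = (1 + S)/5 = (1 + S)*(⅕) = ⅕ + S/5)
((3 - 5)*(-8) + z(l(0 + 6, 5), -2))² = ((3 - 5)*(-8) - 2)² = (-2*(-8) - 2)² = (16 - 2)² = 14² = 196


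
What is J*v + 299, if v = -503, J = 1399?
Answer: -703398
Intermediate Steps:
J*v + 299 = 1399*(-503) + 299 = -703697 + 299 = -703398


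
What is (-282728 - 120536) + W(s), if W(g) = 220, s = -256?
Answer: -403044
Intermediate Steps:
(-282728 - 120536) + W(s) = (-282728 - 120536) + 220 = -403264 + 220 = -403044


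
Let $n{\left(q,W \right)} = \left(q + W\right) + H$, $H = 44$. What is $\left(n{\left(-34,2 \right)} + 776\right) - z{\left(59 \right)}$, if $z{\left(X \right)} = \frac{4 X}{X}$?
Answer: $784$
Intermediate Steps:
$z{\left(X \right)} = 4$
$n{\left(q,W \right)} = 44 + W + q$ ($n{\left(q,W \right)} = \left(q + W\right) + 44 = \left(W + q\right) + 44 = 44 + W + q$)
$\left(n{\left(-34,2 \right)} + 776\right) - z{\left(59 \right)} = \left(\left(44 + 2 - 34\right) + 776\right) - 4 = \left(12 + 776\right) - 4 = 788 - 4 = 784$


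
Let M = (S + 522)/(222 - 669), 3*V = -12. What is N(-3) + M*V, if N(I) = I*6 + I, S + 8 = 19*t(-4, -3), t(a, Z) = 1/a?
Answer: -2450/149 ≈ -16.443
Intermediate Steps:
V = -4 (V = (1/3)*(-12) = -4)
S = -51/4 (S = -8 + 19/(-4) = -8 + 19*(-1/4) = -8 - 19/4 = -51/4 ≈ -12.750)
N(I) = 7*I (N(I) = 6*I + I = 7*I)
M = -679/596 (M = (-51/4 + 522)/(222 - 669) = (2037/4)/(-447) = (2037/4)*(-1/447) = -679/596 ≈ -1.1393)
N(-3) + M*V = 7*(-3) - 679/596*(-4) = -21 + 679/149 = -2450/149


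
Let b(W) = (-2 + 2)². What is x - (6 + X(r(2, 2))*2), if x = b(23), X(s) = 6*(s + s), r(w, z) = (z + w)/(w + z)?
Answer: -30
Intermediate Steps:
r(w, z) = 1 (r(w, z) = (w + z)/(w + z) = 1)
b(W) = 0 (b(W) = 0² = 0)
X(s) = 12*s (X(s) = 6*(2*s) = 12*s)
x = 0
x - (6 + X(r(2, 2))*2) = 0 - (6 + (12*1)*2) = 0 - (6 + 12*2) = 0 - (6 + 24) = 0 - 1*30 = 0 - 30 = -30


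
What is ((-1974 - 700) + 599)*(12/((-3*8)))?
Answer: 2075/2 ≈ 1037.5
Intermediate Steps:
((-1974 - 700) + 599)*(12/((-3*8))) = (-2674 + 599)*(12/(-24)) = -24900*(-1)/24 = -2075*(-1/2) = 2075/2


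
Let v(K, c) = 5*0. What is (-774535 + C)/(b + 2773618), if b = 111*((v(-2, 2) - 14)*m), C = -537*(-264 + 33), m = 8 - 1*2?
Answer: -325244/1382147 ≈ -0.23532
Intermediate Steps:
v(K, c) = 0
m = 6 (m = 8 - 2 = 6)
C = 124047 (C = -537*(-231) = 124047)
b = -9324 (b = 111*((0 - 14)*6) = 111*(-14*6) = 111*(-84) = -9324)
(-774535 + C)/(b + 2773618) = (-774535 + 124047)/(-9324 + 2773618) = -650488/2764294 = -650488*1/2764294 = -325244/1382147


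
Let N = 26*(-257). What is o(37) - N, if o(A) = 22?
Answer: 6704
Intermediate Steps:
N = -6682
o(37) - N = 22 - 1*(-6682) = 22 + 6682 = 6704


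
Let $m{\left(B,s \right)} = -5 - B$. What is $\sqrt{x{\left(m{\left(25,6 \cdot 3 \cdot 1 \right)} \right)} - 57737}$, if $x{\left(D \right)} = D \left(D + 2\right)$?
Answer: $i \sqrt{56897} \approx 238.53 i$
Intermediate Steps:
$x{\left(D \right)} = D \left(2 + D\right)$
$\sqrt{x{\left(m{\left(25,6 \cdot 3 \cdot 1 \right)} \right)} - 57737} = \sqrt{\left(-5 - 25\right) \left(2 - 30\right) - 57737} = \sqrt{- 30 \left(2 - 30\right) - 57737} = \sqrt{\left(-30\right) \left(-28\right) - 57737} = \sqrt{840 - 57737} = \sqrt{-56897} = i \sqrt{56897}$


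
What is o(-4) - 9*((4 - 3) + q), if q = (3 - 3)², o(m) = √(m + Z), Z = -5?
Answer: -9 + 3*I ≈ -9.0 + 3.0*I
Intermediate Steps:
o(m) = √(-5 + m) (o(m) = √(m - 5) = √(-5 + m))
q = 0 (q = 0² = 0)
o(-4) - 9*((4 - 3) + q) = √(-5 - 4) - 9*((4 - 3) + 0) = √(-9) - 9*(1 + 0) = 3*I - 9*1 = 3*I - 9 = -9 + 3*I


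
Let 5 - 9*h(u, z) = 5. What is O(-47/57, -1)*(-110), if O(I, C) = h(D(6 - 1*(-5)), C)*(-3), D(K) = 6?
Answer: 0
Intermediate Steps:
h(u, z) = 0 (h(u, z) = 5/9 - ⅑*5 = 5/9 - 5/9 = 0)
O(I, C) = 0 (O(I, C) = 0*(-3) = 0)
O(-47/57, -1)*(-110) = 0*(-110) = 0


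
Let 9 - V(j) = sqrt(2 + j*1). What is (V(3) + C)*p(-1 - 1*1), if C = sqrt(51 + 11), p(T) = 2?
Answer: 18 - 2*sqrt(5) + 2*sqrt(62) ≈ 29.276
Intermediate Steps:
V(j) = 9 - sqrt(2 + j) (V(j) = 9 - sqrt(2 + j*1) = 9 - sqrt(2 + j))
C = sqrt(62) ≈ 7.8740
(V(3) + C)*p(-1 - 1*1) = ((9 - sqrt(2 + 3)) + sqrt(62))*2 = ((9 - sqrt(5)) + sqrt(62))*2 = (9 + sqrt(62) - sqrt(5))*2 = 18 - 2*sqrt(5) + 2*sqrt(62)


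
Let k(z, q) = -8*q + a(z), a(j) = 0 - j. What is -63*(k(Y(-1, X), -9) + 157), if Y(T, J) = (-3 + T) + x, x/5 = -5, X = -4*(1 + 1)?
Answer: -16254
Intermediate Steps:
X = -8 (X = -4*2 = -8)
x = -25 (x = 5*(-5) = -25)
a(j) = -j
Y(T, J) = -28 + T (Y(T, J) = (-3 + T) - 25 = -28 + T)
k(z, q) = -z - 8*q (k(z, q) = -8*q - z = -z - 8*q)
-63*(k(Y(-1, X), -9) + 157) = -63*((-(-28 - 1) - 8*(-9)) + 157) = -63*((-1*(-29) + 72) + 157) = -63*((29 + 72) + 157) = -63*(101 + 157) = -63*258 = -16254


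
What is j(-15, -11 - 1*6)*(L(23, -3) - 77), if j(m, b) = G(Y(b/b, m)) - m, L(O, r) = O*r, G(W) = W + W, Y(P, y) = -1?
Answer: -1898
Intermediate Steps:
G(W) = 2*W
j(m, b) = -2 - m (j(m, b) = 2*(-1) - m = -2 - m)
j(-15, -11 - 1*6)*(L(23, -3) - 77) = (-2 - 1*(-15))*(23*(-3) - 77) = (-2 + 15)*(-69 - 77) = 13*(-146) = -1898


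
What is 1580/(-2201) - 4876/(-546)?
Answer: 4934698/600873 ≈ 8.2126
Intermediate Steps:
1580/(-2201) - 4876/(-546) = 1580*(-1/2201) - 4876*(-1/546) = -1580/2201 + 2438/273 = 4934698/600873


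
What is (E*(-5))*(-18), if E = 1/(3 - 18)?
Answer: -6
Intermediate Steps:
E = -1/15 (E = 1/(-15) = -1/15 ≈ -0.066667)
(E*(-5))*(-18) = -1/15*(-5)*(-18) = (⅓)*(-18) = -6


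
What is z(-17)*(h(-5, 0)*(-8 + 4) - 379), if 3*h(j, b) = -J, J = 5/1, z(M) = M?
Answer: 18989/3 ≈ 6329.7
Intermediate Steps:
J = 5 (J = 5*1 = 5)
h(j, b) = -5/3 (h(j, b) = (-1*5)/3 = (⅓)*(-5) = -5/3)
z(-17)*(h(-5, 0)*(-8 + 4) - 379) = -17*(-5*(-8 + 4)/3 - 379) = -17*(-5/3*(-4) - 379) = -17*(20/3 - 379) = -17*(-1117/3) = 18989/3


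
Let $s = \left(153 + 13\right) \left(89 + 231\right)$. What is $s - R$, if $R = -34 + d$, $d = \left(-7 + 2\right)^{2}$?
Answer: $53129$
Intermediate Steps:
$d = 25$ ($d = \left(-5\right)^{2} = 25$)
$s = 53120$ ($s = 166 \cdot 320 = 53120$)
$R = -9$ ($R = -34 + 25 = -9$)
$s - R = 53120 - -9 = 53120 + 9 = 53129$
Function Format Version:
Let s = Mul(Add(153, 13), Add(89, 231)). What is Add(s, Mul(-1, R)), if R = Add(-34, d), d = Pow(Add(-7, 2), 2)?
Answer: 53129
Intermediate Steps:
d = 25 (d = Pow(-5, 2) = 25)
s = 53120 (s = Mul(166, 320) = 53120)
R = -9 (R = Add(-34, 25) = -9)
Add(s, Mul(-1, R)) = Add(53120, Mul(-1, -9)) = Add(53120, 9) = 53129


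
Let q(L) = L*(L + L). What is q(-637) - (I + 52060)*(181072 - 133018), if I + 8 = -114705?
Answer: 3011538800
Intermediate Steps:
I = -114713 (I = -8 - 114705 = -114713)
q(L) = 2*L² (q(L) = L*(2*L) = 2*L²)
q(-637) - (I + 52060)*(181072 - 133018) = 2*(-637)² - (-114713 + 52060)*(181072 - 133018) = 2*405769 - (-62653)*48054 = 811538 - 1*(-3010727262) = 811538 + 3010727262 = 3011538800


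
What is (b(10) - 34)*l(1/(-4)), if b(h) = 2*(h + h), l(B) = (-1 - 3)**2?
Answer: 96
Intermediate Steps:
l(B) = 16 (l(B) = (-4)**2 = 16)
b(h) = 4*h (b(h) = 2*(2*h) = 4*h)
(b(10) - 34)*l(1/(-4)) = (4*10 - 34)*16 = (40 - 34)*16 = 6*16 = 96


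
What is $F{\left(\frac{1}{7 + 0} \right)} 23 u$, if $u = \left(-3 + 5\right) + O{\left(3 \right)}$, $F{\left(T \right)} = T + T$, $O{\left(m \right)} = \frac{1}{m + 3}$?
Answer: $\frac{299}{21} \approx 14.238$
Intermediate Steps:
$O{\left(m \right)} = \frac{1}{3 + m}$
$F{\left(T \right)} = 2 T$
$u = \frac{13}{6}$ ($u = \left(-3 + 5\right) + \frac{1}{3 + 3} = 2 + \frac{1}{6} = \frac{13}{6} \approx 2.1667$)
$F{\left(\frac{1}{7 + 0} \right)} 23 u = \frac{2}{7 + 0} \cdot 23 \cdot \frac{13}{6} = \frac{2}{7} \cdot 23 \cdot \frac{13}{6} = \frac{46}{7} \cdot \frac{13}{6} = \frac{299}{21}$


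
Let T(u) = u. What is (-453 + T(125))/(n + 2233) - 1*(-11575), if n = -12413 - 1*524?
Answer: 15487391/1338 ≈ 11575.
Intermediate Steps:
n = -12937 (n = -12413 - 524 = -12937)
(-453 + T(125))/(n + 2233) - 1*(-11575) = (-453 + 125)/(-12937 + 2233) - 1*(-11575) = -328/(-10704) + 11575 = -328*(-1/10704) + 11575 = 41/1338 + 11575 = 15487391/1338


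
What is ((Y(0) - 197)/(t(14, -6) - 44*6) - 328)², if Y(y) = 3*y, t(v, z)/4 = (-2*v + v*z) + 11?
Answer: 47920274649/446224 ≈ 1.0739e+5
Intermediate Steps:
t(v, z) = 44 - 8*v + 4*v*z (t(v, z) = 4*((-2*v + v*z) + 11) = 4*(11 - 2*v + v*z) = 44 - 8*v + 4*v*z)
((Y(0) - 197)/(t(14, -6) - 44*6) - 328)² = ((3*0 - 197)/((44 - 8*14 + 4*14*(-6)) - 44*6) - 328)² = ((0 - 197)/((44 - 112 - 336) - 264) - 328)² = (-197/(-404 - 264) - 328)² = (-197/(-668) - 328)² = (-197*(-1/668) - 328)² = (197/668 - 328)² = (-218907/668)² = 47920274649/446224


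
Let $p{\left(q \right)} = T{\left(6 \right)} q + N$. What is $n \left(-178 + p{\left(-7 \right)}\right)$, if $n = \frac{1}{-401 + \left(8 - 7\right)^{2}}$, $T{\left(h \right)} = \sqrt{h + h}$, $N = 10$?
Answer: $\frac{21}{50} + \frac{7 \sqrt{3}}{200} \approx 0.48062$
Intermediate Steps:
$T{\left(h \right)} = \sqrt{2} \sqrt{h}$ ($T{\left(h \right)} = \sqrt{2 h} = \sqrt{2} \sqrt{h}$)
$p{\left(q \right)} = 10 + 2 q \sqrt{3}$ ($p{\left(q \right)} = \sqrt{2} \sqrt{6} q + 10 = 2 \sqrt{3} q + 10 = 2 q \sqrt{3} + 10 = 10 + 2 q \sqrt{3}$)
$n = - \frac{1}{400}$ ($n = \frac{1}{-401 + 1^{2}} = \frac{1}{-401 + 1} = \frac{1}{-400} = - \frac{1}{400} \approx -0.0025$)
$n \left(-178 + p{\left(-7 \right)}\right) = - \frac{-178 + \left(10 + 2 \left(-7\right) \sqrt{3}\right)}{400} = - \frac{-178 + \left(10 - 14 \sqrt{3}\right)}{400} = - \frac{-168 - 14 \sqrt{3}}{400} = \frac{21}{50} + \frac{7 \sqrt{3}}{200}$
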